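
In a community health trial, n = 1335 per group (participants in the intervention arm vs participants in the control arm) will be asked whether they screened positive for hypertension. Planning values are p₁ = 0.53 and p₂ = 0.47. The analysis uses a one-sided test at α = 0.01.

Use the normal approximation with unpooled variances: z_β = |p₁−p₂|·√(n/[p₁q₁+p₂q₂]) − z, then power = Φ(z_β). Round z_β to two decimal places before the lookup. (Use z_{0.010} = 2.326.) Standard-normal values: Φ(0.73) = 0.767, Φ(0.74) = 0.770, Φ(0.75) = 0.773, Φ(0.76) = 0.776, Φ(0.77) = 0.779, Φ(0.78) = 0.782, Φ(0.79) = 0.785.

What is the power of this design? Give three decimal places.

Power ≈ 0.782

z_β = |p₁−p₂|·√(n/[p₁q₁+p₂q₂]) − z_α
    = 0.06 · √(1335/0.4982) − 2.326
    = 0.06 · 51.7653 − 2.326
    = 3.1059 − 2.326 = 0.7799 → 0.78
Power = Φ(0.78) = 0.782.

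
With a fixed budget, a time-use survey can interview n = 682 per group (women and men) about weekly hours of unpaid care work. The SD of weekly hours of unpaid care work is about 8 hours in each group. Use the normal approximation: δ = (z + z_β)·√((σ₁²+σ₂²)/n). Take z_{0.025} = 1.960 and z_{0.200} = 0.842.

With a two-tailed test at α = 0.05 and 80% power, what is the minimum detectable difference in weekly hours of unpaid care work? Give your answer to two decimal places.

Minimum detectable difference ≈ 1.21 hours

δ = (z_{α/2} + z_β) · √((σ₁²+σ₂²)/n)
  = (1.960 + 0.842) · √(128/682)
  = 2.802 · √0.18768
  = 2.802 · 0.4332
  = 1.2139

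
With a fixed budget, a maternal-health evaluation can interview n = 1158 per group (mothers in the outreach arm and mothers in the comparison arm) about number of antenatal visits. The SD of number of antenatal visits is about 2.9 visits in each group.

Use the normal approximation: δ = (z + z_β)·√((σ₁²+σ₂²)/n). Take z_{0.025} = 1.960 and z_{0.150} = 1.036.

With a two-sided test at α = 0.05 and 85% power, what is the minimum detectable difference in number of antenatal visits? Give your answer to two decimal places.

δ = (z_{α/2} + z_β) · √((σ₁²+σ₂²)/n)
  = (1.960 + 1.036) · √(16.82/1158)
  = 2.996 · √0.01453
  = 2.996 · 0.1205
  = 0.3611

Minimum detectable difference ≈ 0.36 visits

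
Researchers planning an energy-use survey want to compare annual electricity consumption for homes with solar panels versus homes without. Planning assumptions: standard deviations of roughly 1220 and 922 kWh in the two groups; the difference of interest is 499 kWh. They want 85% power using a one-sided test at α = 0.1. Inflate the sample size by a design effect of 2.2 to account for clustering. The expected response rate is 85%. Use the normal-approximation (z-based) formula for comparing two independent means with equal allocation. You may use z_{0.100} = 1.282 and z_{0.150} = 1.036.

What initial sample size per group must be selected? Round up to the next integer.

n = (z_α + z_β)² · (σ₁² + σ₂²) / δ²
  = (1.282 + 1.036)² · (1220² + 922² = 2338484) / 499²
  = 5.3731 · 2338484 / 249001
  = 50.46
Design effect: 2.2 × 50.46 = 111.02.
Adjust for 85% response: 111.02 / 0.85 = 130.61.
Round up → n = 131 per group.

n = 131 per group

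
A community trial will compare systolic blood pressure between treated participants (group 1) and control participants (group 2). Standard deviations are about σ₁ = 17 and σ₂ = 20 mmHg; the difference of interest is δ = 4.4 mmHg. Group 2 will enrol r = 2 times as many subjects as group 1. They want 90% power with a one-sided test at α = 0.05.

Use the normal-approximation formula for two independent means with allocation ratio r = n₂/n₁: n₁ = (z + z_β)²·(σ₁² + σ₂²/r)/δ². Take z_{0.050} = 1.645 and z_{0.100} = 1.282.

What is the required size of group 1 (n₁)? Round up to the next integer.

n₁ = 217

n₁ = (z_α + z_β)² · (σ₁² + σ₂²/r) / δ²
   = (1.645 + 1.282)² · (17² + 20²/2) / 4.4²
   = 8.5673 · (289 + 200) / 19.36
   = 8.5673 · 489 / 19.36
   = 216.40
Round up → n₁ = 217; n₂ = r·n₁ = 2 × 217 = 434.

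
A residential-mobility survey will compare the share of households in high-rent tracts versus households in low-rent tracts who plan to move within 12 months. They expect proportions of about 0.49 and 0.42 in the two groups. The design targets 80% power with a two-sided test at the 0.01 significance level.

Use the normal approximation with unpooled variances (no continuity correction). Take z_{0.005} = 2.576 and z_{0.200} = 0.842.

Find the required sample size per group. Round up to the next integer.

n = 1177 per group

n = (z_{α/2} + z_β)² · [p₁(1−p₁) + p₂(1−p₂)] / (p₁ − p₂)²
  = (2.576 + 0.842)² · (0.49·0.51 + 0.42·0.58) / (0.07)²
  = (3.418)² · (0.2499 + 0.2436) / 0.0049
  = 11.6827 · 0.4935 / 0.0049
  = 1176.62
Round up → n = 1177 per group.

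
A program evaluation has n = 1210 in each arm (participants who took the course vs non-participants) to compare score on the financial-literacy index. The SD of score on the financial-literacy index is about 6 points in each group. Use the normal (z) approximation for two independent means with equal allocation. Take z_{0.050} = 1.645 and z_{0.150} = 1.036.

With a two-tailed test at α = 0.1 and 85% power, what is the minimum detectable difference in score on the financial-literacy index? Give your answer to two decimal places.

δ = (z_{α/2} + z_β) · √((σ₁²+σ₂²)/n)
  = (1.645 + 1.036) · √(72/1210)
  = 2.681 · √0.0595
  = 2.681 · 0.2439
  = 0.6540

Minimum detectable difference ≈ 0.65 points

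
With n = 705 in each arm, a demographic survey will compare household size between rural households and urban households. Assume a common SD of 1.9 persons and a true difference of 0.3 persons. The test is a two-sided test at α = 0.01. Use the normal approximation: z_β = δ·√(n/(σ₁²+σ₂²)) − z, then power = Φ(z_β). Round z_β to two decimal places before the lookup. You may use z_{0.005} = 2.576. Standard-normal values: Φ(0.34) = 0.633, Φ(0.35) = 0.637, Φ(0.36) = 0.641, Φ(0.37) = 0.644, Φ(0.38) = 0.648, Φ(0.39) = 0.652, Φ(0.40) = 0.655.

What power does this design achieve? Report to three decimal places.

Power ≈ 0.652

z_β = δ·√(n/(σ₁²+σ₂²)) − z_{α/2}
    = 0.3 · √(705/7.22) − 2.576
    = 0.3 · 9.88157 − 2.576
    = 2.9645 − 2.576 = 0.3885 → 0.39
Power = Φ(0.39) = 0.652.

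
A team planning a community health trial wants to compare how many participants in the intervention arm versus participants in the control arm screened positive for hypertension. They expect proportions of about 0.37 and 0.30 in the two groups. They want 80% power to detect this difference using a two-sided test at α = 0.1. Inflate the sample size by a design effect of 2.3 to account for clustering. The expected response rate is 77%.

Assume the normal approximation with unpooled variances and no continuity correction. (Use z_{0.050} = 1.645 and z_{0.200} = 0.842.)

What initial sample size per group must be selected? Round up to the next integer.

n = 1671 per group

n = (z_{α/2} + z_β)² · [p₁(1−p₁) + p₂(1−p₂)] / (p₁ − p₂)²
  = (1.645 + 0.842)² · (0.37·0.63 + 0.30·0.70) / (0.07)²
  = (2.487)² · (0.2331 + 0.2100) / 0.0049
  = 6.1852 · 0.4431 / 0.0049
  = 559.32
Design effect: 2.3 × 559.32 = 1286.43.
Adjust for 77% response: 1286.43 / 0.77 = 1670.68.
Round up → n = 1671 per group.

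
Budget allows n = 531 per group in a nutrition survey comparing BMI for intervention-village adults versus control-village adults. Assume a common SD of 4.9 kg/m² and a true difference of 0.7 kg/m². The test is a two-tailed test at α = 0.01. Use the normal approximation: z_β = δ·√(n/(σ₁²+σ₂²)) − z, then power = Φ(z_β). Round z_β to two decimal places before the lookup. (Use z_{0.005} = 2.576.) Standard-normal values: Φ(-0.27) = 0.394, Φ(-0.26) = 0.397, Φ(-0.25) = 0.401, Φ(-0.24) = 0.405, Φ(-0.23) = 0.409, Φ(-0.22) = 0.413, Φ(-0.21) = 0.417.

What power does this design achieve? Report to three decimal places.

z_β = δ·√(n/(σ₁²+σ₂²)) − z_{α/2}
    = 0.7 · √(531/48.02) − 2.576
    = 0.7 · 3.32534 − 2.576
    = 2.3277 − 2.576 = -0.2483 → -0.25
Power = Φ(-0.25) = 0.401.

Power ≈ 0.401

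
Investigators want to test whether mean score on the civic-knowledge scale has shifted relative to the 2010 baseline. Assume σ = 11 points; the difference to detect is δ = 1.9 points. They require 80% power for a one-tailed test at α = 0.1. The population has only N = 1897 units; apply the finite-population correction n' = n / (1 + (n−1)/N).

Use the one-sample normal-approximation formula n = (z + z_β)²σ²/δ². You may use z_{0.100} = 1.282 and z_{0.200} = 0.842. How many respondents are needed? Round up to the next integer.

n = (z_α + z_β)² · σ² / δ²
  = (1.282 + 0.842)² · 11² / 1.9²
  = 4.5114 · 121 / 3.61
  = 151.21
Finite-population correction (N = 1897): 151.21 / (1 + (151.21 − 1)/1897) = 140.12.
Round up → n = 141.

n = 141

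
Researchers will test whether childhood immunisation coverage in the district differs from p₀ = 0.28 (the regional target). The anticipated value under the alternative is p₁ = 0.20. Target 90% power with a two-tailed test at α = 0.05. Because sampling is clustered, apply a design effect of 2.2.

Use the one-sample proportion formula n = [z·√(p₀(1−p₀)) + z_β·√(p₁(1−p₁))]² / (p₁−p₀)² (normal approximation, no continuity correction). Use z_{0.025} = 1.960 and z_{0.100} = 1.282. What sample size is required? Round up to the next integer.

n = [z_{α/2}·√(p₀q₀) + z_β·√(p₁q₁)]² / (p₁ − p₀)²
  = [1.960·√(0.28·0.72) + 1.282·√(0.20·0.80)]² / (-0.08)²
  = [1.960·0.4490 + 1.282·0.4000]² / 0.0064
  = [1.3928]² / 0.0064
  = 303.12
Design effect: 2.2 × 303.12 = 666.87.
Round up → n = 667.

n = 667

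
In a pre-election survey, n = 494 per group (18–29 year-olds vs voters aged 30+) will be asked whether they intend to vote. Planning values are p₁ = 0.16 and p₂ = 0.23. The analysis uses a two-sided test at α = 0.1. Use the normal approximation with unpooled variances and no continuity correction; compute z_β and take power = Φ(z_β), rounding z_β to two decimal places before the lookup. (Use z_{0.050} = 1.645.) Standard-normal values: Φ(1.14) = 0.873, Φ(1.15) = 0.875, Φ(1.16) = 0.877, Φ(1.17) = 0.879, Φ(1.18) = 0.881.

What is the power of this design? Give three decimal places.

Power ≈ 0.873

z_β = |p₁−p₂|·√(n/[p₁q₁+p₂q₂]) − z_{α/2}
    = 0.07 · √(494/0.3115) − 1.645
    = 0.07 · 39.8230 − 1.645
    = 2.7876 − 1.645 = 1.1426 → 1.14
Power = Φ(1.14) = 0.873.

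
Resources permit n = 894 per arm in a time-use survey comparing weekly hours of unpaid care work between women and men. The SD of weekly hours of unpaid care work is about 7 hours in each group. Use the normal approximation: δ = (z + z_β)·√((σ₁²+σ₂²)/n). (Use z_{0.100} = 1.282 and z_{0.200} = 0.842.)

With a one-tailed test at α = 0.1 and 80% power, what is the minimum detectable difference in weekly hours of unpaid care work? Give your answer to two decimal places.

δ = (z_α + z_β) · √((σ₁²+σ₂²)/n)
  = (1.282 + 0.842) · √(98/894)
  = 2.124 · √0.10962
  = 2.124 · 0.3311
  = 0.7032

Minimum detectable difference ≈ 0.70 hours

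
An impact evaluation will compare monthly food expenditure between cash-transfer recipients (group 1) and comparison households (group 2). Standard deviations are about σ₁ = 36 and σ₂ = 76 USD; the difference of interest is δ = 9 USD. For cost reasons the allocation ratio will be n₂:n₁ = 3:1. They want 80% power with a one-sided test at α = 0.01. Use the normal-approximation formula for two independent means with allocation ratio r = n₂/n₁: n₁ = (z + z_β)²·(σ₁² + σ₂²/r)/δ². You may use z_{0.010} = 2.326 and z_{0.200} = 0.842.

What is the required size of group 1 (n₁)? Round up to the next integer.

n₁ = (z_α + z_β)² · (σ₁² + σ₂²/r) / δ²
   = (2.326 + 0.842)² · (36² + 76²/3) / 9²
   = 10.0362 · (1296 + 1925.3) / 81
   = 10.0362 · 3221.3 / 81
   = 399.14
Round up → n₁ = 400; n₂ = r·n₁ = 3 × 400 = 1200.

n₁ = 400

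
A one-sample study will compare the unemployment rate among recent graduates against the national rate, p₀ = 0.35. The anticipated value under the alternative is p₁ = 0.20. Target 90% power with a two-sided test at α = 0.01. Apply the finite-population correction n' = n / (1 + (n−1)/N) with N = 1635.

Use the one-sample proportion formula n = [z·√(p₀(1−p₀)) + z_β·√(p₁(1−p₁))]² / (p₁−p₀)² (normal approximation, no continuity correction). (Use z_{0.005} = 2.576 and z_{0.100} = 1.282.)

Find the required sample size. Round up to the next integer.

n = [z_{α/2}·√(p₀q₀) + z_β·√(p₁q₁)]² / (p₁ − p₀)²
  = [2.576·√(0.35·0.65) + 1.282·√(0.20·0.80)]² / (-0.15)²
  = [2.576·0.4770 + 1.282·0.4000]² / 0.0225
  = [1.7415]² / 0.0225
  = 134.79
Finite-population correction (N = 1635): 134.79 / (1 + (134.79 − 1)/1635) = 124.59.
Round up → n = 125.

n = 125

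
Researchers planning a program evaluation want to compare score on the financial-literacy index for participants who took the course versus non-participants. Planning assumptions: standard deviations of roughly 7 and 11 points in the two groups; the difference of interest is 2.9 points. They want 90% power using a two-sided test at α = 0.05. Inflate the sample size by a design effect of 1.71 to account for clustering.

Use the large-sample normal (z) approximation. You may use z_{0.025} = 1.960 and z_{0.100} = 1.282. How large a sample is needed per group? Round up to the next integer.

n = 364 per group

n = (z_{α/2} + z_β)² · (σ₁² + σ₂²) / δ²
  = (1.960 + 1.282)² · (7² + 11² = 170) / 2.9²
  = 10.5106 · 170 / 8.41
  = 212.46
Design effect: 1.71 × 212.46 = 363.31.
Round up → n = 364 per group.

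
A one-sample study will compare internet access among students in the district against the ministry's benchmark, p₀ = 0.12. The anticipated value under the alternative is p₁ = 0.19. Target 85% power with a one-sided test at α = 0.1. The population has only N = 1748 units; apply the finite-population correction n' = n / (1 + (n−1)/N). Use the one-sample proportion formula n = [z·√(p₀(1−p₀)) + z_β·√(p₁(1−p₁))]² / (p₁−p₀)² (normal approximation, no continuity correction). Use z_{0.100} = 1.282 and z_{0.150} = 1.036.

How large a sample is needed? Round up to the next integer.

n = [z_α·√(p₀q₀) + z_β·√(p₁q₁)]² / (p₁ − p₀)²
  = [1.282·√(0.12·0.88) + 1.036·√(0.19·0.81)]² / (0.07)²
  = [1.282·0.3250 + 1.036·0.3923]² / 0.0049
  = [0.8230]² / 0.0049
  = 138.24
Finite-population correction (N = 1748): 138.24 / (1 + (138.24 − 1)/1748) = 128.18.
Round up → n = 129.

n = 129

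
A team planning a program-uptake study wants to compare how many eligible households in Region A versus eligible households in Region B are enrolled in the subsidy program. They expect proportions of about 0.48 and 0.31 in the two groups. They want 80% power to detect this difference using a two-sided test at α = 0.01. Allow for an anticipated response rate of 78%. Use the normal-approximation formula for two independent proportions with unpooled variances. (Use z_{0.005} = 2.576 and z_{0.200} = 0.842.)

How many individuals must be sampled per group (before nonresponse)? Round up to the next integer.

n = (z_{α/2} + z_β)² · [p₁(1−p₁) + p₂(1−p₂)] / (p₁ − p₂)²
  = (2.576 + 0.842)² · (0.48·0.52 + 0.31·0.69) / (0.17)²
  = (3.418)² · (0.2496 + 0.2139) / 0.0289
  = 11.6827 · 0.4635 / 0.0289
  = 187.37
Adjust for 78% response: 187.37 / 0.78 = 240.22.
Round up → n = 241 per group.

n = 241 per group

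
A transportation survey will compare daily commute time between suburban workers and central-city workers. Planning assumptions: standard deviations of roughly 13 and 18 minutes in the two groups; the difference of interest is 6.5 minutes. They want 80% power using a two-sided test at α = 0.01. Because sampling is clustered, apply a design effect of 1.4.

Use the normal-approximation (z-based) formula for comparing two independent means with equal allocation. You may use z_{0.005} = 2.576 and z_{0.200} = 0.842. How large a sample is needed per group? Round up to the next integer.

n = (z_{α/2} + z_β)² · (σ₁² + σ₂²) / δ²
  = (2.576 + 0.842)² · (13² + 18² = 493) / 6.5²
  = 11.6827 · 493 / 42.25
  = 136.32
Design effect: 1.4 × 136.32 = 190.85.
Round up → n = 191 per group.

n = 191 per group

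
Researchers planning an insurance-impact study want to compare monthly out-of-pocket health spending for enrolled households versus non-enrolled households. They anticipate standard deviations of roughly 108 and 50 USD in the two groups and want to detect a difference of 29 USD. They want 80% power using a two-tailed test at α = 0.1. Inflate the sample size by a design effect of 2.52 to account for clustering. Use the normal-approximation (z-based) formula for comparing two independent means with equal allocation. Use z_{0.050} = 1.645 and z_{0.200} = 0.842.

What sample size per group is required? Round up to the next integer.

n = 263 per group

n = (z_{α/2} + z_β)² · (σ₁² + σ₂²) / δ²
  = (1.645 + 0.842)² · (108² + 50² = 14164) / 29²
  = 6.1852 · 14164 / 841
  = 104.17
Design effect: 2.52 × 104.17 = 262.51.
Round up → n = 263 per group.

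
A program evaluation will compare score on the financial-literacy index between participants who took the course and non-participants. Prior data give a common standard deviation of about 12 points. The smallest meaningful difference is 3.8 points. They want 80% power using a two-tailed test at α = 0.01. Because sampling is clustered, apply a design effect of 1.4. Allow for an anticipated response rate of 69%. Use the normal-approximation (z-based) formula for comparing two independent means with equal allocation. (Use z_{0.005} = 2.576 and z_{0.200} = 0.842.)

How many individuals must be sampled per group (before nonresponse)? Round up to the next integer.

n = 473 per group

n = (z_{α/2} + z_β)² · (σ₁² + σ₂²) / δ²
  = (2.576 + 0.842)² · (2·12² = 288) / 3.8²
  = 11.6827 · 288 / 14.44
  = 233.01
Design effect: 1.4 × 233.01 = 326.21.
Adjust for 69% response: 326.21 / 0.69 = 472.77.
Round up → n = 473 per group.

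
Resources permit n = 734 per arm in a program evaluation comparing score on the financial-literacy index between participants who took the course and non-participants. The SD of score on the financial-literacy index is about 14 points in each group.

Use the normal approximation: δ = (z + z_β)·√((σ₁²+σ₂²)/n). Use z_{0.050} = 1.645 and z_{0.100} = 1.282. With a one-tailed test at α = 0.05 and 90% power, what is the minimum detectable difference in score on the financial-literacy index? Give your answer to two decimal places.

Minimum detectable difference ≈ 2.14 points

δ = (z_α + z_β) · √((σ₁²+σ₂²)/n)
  = (1.645 + 1.282) · √(392/734)
  = 2.927 · √0.53406
  = 2.927 · 0.7308
  = 2.1390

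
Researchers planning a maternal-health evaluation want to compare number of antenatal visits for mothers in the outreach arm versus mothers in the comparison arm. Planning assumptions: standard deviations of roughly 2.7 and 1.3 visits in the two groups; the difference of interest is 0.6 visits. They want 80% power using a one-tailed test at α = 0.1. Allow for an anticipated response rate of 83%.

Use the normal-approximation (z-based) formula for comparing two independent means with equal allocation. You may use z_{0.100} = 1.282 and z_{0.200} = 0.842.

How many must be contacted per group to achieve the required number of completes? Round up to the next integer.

n = 136 per group

n = (z_α + z_β)² · (σ₁² + σ₂²) / δ²
  = (1.282 + 0.842)² · (2.7² + 1.3² = 8.98) / 0.6²
  = 4.5114 · 8.98 / 0.36
  = 112.53
Adjust for 83% response: 112.53 / 0.83 = 135.58.
Round up → n = 136 per group.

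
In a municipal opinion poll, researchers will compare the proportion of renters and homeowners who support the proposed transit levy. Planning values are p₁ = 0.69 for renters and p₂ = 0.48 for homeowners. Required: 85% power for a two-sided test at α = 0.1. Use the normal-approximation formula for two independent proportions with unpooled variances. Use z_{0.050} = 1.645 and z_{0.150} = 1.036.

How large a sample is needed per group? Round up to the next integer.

n = 76 per group

n = (z_{α/2} + z_β)² · [p₁(1−p₁) + p₂(1−p₂)] / (p₁ − p₂)²
  = (1.645 + 1.036)² · (0.69·0.31 + 0.48·0.52) / (0.21)²
  = (2.681)² · (0.2139 + 0.2496) / 0.0441
  = 7.1878 · 0.4635 / 0.0441
  = 75.54
Round up → n = 76 per group.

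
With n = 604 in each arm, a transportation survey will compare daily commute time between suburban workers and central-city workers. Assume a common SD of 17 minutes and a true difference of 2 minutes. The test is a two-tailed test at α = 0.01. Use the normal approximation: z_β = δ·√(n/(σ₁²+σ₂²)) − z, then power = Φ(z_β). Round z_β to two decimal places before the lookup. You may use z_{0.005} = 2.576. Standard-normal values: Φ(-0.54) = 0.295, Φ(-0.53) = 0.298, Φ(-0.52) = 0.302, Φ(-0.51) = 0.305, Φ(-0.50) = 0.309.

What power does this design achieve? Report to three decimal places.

Power ≈ 0.298

z_β = δ·√(n/(σ₁²+σ₂²)) − z_{α/2}
    = 2 · √(604/578) − 2.576
    = 2 · 1.02224 − 2.576
    = 2.0445 − 2.576 = -0.5315 → -0.53
Power = Φ(-0.53) = 0.298.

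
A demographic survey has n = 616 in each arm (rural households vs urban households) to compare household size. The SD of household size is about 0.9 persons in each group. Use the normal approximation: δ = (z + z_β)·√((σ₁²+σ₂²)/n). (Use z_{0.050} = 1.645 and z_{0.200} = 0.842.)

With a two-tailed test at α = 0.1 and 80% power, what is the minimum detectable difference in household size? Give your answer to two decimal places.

δ = (z_{α/2} + z_β) · √((σ₁²+σ₂²)/n)
  = (1.645 + 0.842) · √(1.62/616)
  = 2.487 · √0.00263
  = 2.487 · 0.0513
  = 0.1275

Minimum detectable difference ≈ 0.13 persons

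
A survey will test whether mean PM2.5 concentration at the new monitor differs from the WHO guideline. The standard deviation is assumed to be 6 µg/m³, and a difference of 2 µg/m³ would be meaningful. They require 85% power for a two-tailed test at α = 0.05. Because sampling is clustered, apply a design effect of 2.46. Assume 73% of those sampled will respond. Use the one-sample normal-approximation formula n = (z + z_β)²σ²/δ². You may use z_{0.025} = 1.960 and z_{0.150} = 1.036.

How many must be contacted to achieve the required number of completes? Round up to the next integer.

n = 273

n = (z_{α/2} + z_β)² · σ² / δ²
  = (1.960 + 1.036)² · 6² / 2²
  = 8.9760 · 36 / 4
  = 80.78
Design effect: 2.46 × 80.78 = 198.73.
Adjust for 73% response: 198.73 / 0.73 = 272.23.
Round up → n = 273.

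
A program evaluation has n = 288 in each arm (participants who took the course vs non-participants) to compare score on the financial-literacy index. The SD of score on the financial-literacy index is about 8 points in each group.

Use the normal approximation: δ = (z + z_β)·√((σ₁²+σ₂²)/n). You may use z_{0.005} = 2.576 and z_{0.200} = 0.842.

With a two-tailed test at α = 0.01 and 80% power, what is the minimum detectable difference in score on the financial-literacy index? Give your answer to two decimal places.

Minimum detectable difference ≈ 2.28 points

δ = (z_{α/2} + z_β) · √((σ₁²+σ₂²)/n)
  = (2.576 + 0.842) · √(128/288)
  = 3.418 · √0.44444
  = 3.418 · 0.6667
  = 2.2787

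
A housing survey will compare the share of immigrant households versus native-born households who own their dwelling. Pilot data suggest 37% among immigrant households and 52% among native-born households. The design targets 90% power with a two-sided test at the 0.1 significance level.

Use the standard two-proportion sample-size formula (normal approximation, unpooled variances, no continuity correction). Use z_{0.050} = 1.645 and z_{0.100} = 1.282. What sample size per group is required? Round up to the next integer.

n = 184 per group

n = (z_{α/2} + z_β)² · [p₁(1−p₁) + p₂(1−p₂)] / (p₁ − p₂)²
  = (1.645 + 1.282)² · (0.37·0.63 + 0.52·0.48) / (-0.15)²
  = (2.927)² · (0.2331 + 0.2496) / 0.0225
  = 8.5673 · 0.4827 / 0.0225
  = 183.80
Round up → n = 184 per group.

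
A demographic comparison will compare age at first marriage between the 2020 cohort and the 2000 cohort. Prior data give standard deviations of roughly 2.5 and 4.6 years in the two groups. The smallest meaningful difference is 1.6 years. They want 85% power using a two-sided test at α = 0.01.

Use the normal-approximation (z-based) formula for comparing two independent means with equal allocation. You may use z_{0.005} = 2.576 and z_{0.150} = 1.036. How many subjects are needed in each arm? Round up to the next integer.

n = 140 per group

n = (z_{α/2} + z_β)² · (σ₁² + σ₂²) / δ²
  = (2.576 + 1.036)² · (2.5² + 4.6² = 27.41) / 1.6²
  = 13.0465 · 27.41 / 2.56
  = 139.69
Round up → n = 140 per group.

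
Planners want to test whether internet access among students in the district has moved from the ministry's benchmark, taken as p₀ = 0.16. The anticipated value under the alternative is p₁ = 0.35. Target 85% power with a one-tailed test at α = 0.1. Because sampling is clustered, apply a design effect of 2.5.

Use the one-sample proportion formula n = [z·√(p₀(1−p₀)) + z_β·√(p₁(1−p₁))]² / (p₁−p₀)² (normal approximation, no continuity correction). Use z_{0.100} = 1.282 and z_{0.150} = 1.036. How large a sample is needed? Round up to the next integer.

n = 65

n = [z_α·√(p₀q₀) + z_β·√(p₁q₁)]² / (p₁ − p₀)²
  = [1.282·√(0.16·0.84) + 1.036·√(0.35·0.65)]² / (0.19)²
  = [1.282·0.3666 + 1.036·0.4770]² / 0.0361
  = [0.9641]² / 0.0361
  = 25.75
Design effect: 2.5 × 25.75 = 64.37.
Round up → n = 65.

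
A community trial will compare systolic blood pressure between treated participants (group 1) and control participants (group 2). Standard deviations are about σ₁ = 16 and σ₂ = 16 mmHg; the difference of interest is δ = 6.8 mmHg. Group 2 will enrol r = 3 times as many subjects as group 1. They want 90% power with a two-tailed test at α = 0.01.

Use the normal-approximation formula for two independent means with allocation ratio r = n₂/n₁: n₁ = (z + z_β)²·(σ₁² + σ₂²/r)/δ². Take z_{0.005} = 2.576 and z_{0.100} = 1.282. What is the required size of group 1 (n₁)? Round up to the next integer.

n₁ = (z_{α/2} + z_β)² · (σ₁² + σ₂²/r) / δ²
   = (2.576 + 1.282)² · (16² + 16²/3) / 6.8²
   = 14.8842 · (256 + 85.3333) / 46.24
   = 14.8842 · 341.3333 / 46.24
   = 109.87
Round up → n₁ = 110; n₂ = r·n₁ = 3 × 110 = 330.

n₁ = 110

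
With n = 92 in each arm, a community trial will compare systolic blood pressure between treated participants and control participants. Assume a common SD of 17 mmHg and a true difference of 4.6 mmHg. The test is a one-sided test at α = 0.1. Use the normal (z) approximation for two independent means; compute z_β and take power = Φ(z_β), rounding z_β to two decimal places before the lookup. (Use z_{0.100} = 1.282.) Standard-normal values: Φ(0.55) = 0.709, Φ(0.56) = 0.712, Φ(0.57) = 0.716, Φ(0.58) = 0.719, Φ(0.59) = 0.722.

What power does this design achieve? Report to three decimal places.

Power ≈ 0.709

z_β = δ·√(n/(σ₁²+σ₂²)) − z_α
    = 4.6 · √(92/578) − 1.282
    = 4.6 · 0.39896 − 1.282
    = 1.8352 − 1.282 = 0.5532 → 0.55
Power = Φ(0.55) = 0.709.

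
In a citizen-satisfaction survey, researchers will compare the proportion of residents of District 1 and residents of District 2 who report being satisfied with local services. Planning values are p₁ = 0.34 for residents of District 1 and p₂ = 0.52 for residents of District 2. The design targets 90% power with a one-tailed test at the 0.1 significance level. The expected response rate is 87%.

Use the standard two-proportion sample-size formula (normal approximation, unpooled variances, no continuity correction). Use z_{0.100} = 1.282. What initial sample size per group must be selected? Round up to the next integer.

n = 111 per group

n = (z_α + z_β)² · [p₁(1−p₁) + p₂(1−p₂)] / (p₁ − p₂)²
  = (1.282 + 1.282)² · (0.34·0.66 + 0.52·0.48) / (-0.18)²
  = (2.564)² · (0.2244 + 0.2496) / 0.0324
  = 6.5741 · 0.4740 / 0.0324
  = 96.18
Adjust for 87% response: 96.18 / 0.87 = 110.55.
Round up → n = 111 per group.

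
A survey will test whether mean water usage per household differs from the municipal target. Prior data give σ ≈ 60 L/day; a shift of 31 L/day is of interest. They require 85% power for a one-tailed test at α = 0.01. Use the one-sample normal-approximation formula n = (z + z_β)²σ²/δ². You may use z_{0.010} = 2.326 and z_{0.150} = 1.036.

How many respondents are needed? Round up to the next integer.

n = 43

n = (z_α + z_β)² · σ² / δ²
  = (2.326 + 1.036)² · 60² / 31²
  = 11.3030 · 3600 / 961
  = 42.34
Round up → n = 43.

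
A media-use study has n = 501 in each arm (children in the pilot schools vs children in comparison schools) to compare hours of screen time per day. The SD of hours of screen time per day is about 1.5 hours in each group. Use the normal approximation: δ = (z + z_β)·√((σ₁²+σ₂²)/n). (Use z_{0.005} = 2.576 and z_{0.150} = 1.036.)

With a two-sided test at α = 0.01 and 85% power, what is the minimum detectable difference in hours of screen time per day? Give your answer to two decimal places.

δ = (z_{α/2} + z_β) · √((σ₁²+σ₂²)/n)
  = (2.576 + 1.036) · √(4.5/501)
  = 3.612 · √0.00898
  = 3.612 · 0.0948
  = 0.3423

Minimum detectable difference ≈ 0.34 hours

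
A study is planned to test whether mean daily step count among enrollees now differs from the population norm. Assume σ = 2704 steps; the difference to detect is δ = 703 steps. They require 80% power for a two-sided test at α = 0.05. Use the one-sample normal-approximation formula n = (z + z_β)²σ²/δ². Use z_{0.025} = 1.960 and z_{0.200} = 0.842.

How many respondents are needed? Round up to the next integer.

n = 117

n = (z_{α/2} + z_β)² · σ² / δ²
  = (1.960 + 0.842)² · 2704² / 703²
  = 7.8512 · 7311616 / 494209
  = 116.16
Round up → n = 117.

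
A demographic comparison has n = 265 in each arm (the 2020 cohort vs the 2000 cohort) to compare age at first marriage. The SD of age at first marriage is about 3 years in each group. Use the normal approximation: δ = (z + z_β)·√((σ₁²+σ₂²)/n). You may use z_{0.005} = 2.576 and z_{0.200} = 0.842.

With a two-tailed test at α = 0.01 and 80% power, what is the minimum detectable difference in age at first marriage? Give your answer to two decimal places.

δ = (z_{α/2} + z_β) · √((σ₁²+σ₂²)/n)
  = (2.576 + 0.842) · √(18/265)
  = 3.418 · √0.06792
  = 3.418 · 0.2606
  = 0.8908

Minimum detectable difference ≈ 0.89 years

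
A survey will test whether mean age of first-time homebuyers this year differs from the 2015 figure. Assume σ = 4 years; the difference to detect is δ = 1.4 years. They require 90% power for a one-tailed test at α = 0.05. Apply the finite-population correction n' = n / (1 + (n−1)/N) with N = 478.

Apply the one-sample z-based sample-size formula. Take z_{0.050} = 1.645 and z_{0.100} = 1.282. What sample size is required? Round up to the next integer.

n = (z_α + z_β)² · σ² / δ²
  = (1.645 + 1.282)² · 4² / 1.4²
  = 8.5673 · 16 / 1.96
  = 69.94
Finite-population correction (N = 478): 69.94 / (1 + (69.94 − 1)/478) = 61.12.
Round up → n = 62.

n = 62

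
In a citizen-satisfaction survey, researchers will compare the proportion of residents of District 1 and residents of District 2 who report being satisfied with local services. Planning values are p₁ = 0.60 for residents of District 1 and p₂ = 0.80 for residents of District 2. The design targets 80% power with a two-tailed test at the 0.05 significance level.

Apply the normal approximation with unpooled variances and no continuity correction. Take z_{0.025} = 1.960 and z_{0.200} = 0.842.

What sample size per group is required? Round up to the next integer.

n = (z_{α/2} + z_β)² · [p₁(1−p₁) + p₂(1−p₂)] / (p₁ − p₂)²
  = (1.960 + 0.842)² · (0.60·0.40 + 0.80·0.20) / (-0.20)²
  = (2.802)² · (0.2400 + 0.1600) / 0.0400
  = 7.8512 · 0.4000 / 0.0400
  = 78.51
Round up → n = 79 per group.

n = 79 per group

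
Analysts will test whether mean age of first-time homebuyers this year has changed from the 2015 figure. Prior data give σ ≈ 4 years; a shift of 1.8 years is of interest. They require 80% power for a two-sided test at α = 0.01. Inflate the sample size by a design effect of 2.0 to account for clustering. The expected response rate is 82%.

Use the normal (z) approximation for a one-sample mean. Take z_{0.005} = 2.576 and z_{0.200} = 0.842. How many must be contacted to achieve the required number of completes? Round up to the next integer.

n = (z_{α/2} + z_β)² · σ² / δ²
  = (2.576 + 0.842)² · 4² / 1.8²
  = 11.6827 · 16 / 3.24
  = 57.69
Design effect: 2.0 × 57.69 = 115.38.
Adjust for 82% response: 115.38 / 0.82 = 140.71.
Round up → n = 141.

n = 141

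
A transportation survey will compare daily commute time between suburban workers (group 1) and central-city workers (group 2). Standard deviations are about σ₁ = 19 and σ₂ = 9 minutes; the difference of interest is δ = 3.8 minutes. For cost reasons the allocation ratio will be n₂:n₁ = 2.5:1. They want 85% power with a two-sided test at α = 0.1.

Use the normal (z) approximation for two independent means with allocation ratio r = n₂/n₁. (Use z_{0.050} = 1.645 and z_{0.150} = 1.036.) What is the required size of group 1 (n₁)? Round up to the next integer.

n₁ = (z_{α/2} + z_β)² · (σ₁² + σ₂²/r) / δ²
   = (1.645 + 1.036)² · (19² + 9²/2.5) / 3.8²
   = 7.1878 · (361 + 32.4) / 14.44
   = 7.1878 · 393.4 / 14.44
   = 195.82
Round up → n₁ = 196; n₂ = r·n₁ = 2.5 × 196 = 490.

n₁ = 196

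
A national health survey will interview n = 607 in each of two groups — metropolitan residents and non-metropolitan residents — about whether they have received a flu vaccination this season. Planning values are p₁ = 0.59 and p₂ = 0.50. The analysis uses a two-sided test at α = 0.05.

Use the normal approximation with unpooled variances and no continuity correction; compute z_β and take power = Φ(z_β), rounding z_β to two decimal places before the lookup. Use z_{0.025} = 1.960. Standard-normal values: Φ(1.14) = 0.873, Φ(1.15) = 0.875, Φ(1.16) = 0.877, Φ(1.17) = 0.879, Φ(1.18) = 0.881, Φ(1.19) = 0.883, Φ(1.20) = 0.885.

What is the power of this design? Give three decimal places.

z_β = |p₁−p₂|·√(n/[p₁q₁+p₂q₂]) − z_{α/2}
    = 0.09 · √(607/0.4919) − 1.960
    = 0.09 · 35.1282 − 1.960
    = 3.1615 − 1.960 = 1.2015 → 1.20
Power = Φ(1.20) = 0.885.

Power ≈ 0.885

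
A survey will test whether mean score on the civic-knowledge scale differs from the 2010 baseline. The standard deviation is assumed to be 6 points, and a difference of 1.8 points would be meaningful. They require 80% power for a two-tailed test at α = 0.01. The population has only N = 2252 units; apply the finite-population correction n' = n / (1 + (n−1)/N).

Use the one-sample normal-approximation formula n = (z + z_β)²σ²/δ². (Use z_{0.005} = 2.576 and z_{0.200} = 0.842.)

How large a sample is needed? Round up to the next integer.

n = 123

n = (z_{α/2} + z_β)² · σ² / δ²
  = (2.576 + 0.842)² · 6² / 1.8²
  = 11.6827 · 36 / 3.24
  = 129.81
Finite-population correction (N = 2252): 129.81 / (1 + (129.81 − 1)/2252) = 122.79.
Round up → n = 123.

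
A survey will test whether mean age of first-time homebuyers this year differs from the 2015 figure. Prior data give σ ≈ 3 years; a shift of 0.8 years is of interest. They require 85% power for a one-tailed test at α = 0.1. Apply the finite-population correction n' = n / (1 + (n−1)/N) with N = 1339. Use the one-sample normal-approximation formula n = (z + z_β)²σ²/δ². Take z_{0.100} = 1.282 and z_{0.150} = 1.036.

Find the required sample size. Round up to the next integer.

n = 72

n = (z_α + z_β)² · σ² / δ²
  = (1.282 + 1.036)² · 3² / 0.8²
  = 5.3731 · 9 / 0.64
  = 75.56
Finite-population correction (N = 1339): 75.56 / (1 + (75.56 − 1)/1339) = 71.57.
Round up → n = 72.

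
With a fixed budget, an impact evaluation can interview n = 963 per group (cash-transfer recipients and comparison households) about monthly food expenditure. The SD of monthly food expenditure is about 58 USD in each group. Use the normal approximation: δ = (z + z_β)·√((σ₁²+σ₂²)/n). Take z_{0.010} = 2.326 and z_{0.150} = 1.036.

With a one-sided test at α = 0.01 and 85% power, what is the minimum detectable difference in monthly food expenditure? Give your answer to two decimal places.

δ = (z_α + z_β) · √((σ₁²+σ₂²)/n)
  = (2.326 + 1.036) · √(6728/963)
  = 3.362 · √6.9865
  = 3.362 · 2.6432
  = 8.8864

Minimum detectable difference ≈ 8.89 USD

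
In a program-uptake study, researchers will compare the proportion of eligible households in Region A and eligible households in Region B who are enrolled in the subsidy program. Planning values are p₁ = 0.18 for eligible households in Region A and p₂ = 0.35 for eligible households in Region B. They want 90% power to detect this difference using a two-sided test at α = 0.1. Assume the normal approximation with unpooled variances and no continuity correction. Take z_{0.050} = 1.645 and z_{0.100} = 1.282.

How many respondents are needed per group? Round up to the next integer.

n = (z_{α/2} + z_β)² · [p₁(1−p₁) + p₂(1−p₂)] / (p₁ − p₂)²
  = (1.645 + 1.282)² · (0.18·0.82 + 0.35·0.65) / (-0.17)²
  = (2.927)² · (0.1476 + 0.2275) / 0.0289
  = 8.5673 · 0.3751 / 0.0289
  = 111.20
Round up → n = 112 per group.

n = 112 per group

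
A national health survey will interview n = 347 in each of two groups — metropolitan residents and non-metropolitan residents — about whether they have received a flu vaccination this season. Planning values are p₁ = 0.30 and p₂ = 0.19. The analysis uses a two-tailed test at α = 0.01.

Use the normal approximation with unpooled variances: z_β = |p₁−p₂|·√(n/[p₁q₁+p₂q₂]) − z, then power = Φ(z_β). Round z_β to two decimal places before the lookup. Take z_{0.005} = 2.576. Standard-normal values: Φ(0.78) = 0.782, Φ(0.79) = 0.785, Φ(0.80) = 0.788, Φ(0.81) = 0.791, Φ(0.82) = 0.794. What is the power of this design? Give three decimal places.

Power ≈ 0.794

z_β = |p₁−p₂|·√(n/[p₁q₁+p₂q₂]) − z_{α/2}
    = 0.11 · √(347/0.3639) − 2.576
    = 0.11 · 30.8797 − 2.576
    = 3.3968 − 2.576 = 0.8208 → 0.82
Power = Φ(0.82) = 0.794.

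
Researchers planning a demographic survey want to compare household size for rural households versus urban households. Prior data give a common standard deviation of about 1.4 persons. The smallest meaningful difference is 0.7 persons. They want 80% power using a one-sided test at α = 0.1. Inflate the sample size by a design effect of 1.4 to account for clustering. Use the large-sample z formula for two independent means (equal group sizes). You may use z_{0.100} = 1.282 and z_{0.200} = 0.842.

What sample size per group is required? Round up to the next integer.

n = (z_α + z_β)² · (σ₁² + σ₂²) / δ²
  = (1.282 + 0.842)² · (2·1.4² = 3.92) / 0.7²
  = 4.5114 · 3.92 / 0.49
  = 36.09
Design effect: 1.4 × 36.09 = 50.53.
Round up → n = 51 per group.

n = 51 per group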